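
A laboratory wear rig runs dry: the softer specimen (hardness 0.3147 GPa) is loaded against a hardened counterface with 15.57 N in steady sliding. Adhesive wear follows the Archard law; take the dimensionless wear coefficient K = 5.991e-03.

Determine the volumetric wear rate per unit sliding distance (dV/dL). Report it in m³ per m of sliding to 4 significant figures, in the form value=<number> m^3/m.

Intermediates appear rounded — the computation maintains exact precision; rounded once at the end, at four significant digits.
Convert: Hardness H = 0.3147 GPa = 3.147e+08 Pa.
Restated in SI base units: W = 15.57 N, H = 3.147e+08 Pa, K = 5.991e-03.
Rate of wear dV/dL = K·W/H, so: 5.991e-03 · 15.57 / 3.147e+08 = 2.964e-10 m³/m.

value=2.964e-10 m^3/m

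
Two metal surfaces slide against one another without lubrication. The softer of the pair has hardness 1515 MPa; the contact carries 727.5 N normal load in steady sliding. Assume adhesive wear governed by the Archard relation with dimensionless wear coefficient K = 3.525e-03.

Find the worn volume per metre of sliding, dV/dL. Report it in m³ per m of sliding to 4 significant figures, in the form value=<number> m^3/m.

value=1.693e-09 m^3/m

All arithmetic maintains exact precision. Intermediate values appear rounded, and a single final rounding to four significant digits.
Convert: Hardness H = 1515 MPa = 1.515e+09 Pa.
Expressed in SI base units: W = 727.5 N, H = 1.515e+09 Pa, K = 3.525e-03.
Volumetric rate dV/dL = K·W/H (no L dependence): 3.525e-03 · 727.5 / 1.515e+09 = 1.693e-09 m³/m.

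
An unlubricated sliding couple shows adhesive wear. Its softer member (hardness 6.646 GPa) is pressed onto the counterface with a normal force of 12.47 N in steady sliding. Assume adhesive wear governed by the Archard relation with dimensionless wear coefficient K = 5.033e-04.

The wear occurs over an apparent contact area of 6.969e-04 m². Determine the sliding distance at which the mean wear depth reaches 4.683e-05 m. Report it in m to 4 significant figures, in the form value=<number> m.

Intermediate values are displayed rounded; each operation carries full float precision. Rounded just once to 4 significant digits.
Convert: Hardness H = 6.646 GPa = 6.646e+09 Pa.
As SI base values: W = 12.47 N, H = 6.646e+09 Pa, K = 5.033e-04.
At the depth limit, V_lim = h_lim·A = 4.683e-05 · 6.969e-04 = 3.264e-08 m³.
Thus life L = V_lim·H/(K·W) = 3.264e-08 · 6.646e+09 / (5.033e-04 · 12.47) = 3.456e+04 m.

value=3.456e+04 m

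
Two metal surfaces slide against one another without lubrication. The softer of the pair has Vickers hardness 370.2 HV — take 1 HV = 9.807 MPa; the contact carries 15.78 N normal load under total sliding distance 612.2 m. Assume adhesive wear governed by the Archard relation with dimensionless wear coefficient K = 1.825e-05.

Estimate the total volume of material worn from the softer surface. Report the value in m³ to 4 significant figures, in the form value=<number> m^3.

The intermediates are printed rounded — each operation maintains full float precision — one final rounding: four significant digits.
Hardness H = 370.2 HV × 9.807 MPa/HV = 3631 MPa = 3.631e+09 Pa.
Collected in SI base units: W = 15.78 N, H = 3.631e+09 Pa, K = 1.825e-05.
Apply Archard: V = K·W·L/H = 1.825e-05 · 15.78 · 612.2 / 3.631e+09 = 4.856e-11 m³.

value=4.856e-11 m^3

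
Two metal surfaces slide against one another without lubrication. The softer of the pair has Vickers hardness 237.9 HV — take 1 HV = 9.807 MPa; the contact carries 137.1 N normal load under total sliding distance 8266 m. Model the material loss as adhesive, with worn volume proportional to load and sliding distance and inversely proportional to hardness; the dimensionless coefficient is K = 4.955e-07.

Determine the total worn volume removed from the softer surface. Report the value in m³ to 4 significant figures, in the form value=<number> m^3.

value=2.407e-10 m^3

Intermediate values are printed rounded, and all arithmetic holds full precision. Rounded just once, at 4 significant figures.
Convert: Hardness H = 237.9 HV × 9.807 MPa/HV = 2333 MPa = 2.333e+09 Pa.
As SI base values: W = 137.1 N, H = 2.333e+09 Pa, K = 4.955e-07.
Worn volume V = K·W·L/H = 4.955e-07 · 137.1 · 8266 / 2.333e+09 = 2.407e-10 m³.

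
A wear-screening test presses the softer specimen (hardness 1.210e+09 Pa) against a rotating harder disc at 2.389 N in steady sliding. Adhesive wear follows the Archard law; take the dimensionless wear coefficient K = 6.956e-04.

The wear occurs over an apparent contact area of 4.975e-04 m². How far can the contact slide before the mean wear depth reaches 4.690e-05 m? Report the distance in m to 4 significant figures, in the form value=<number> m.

value=1.699e+04 m

Each operation maintains exact precision; intermediates appear rounded, and one last rounding: 4 significant digits.
In SI base units, W = 2.389 N, H = 1.210e+09 Pa, K = 6.956e-04.
Allowed volume V_lim = h_lim·A = 4.690e-05 · 4.975e-04 = 2.333e-08 m³.
Thus life L = V_lim·H/(K·W) = 2.333e-08 · 1.210e+09 / (6.956e-04 · 2.389) = 1.699e+04 m.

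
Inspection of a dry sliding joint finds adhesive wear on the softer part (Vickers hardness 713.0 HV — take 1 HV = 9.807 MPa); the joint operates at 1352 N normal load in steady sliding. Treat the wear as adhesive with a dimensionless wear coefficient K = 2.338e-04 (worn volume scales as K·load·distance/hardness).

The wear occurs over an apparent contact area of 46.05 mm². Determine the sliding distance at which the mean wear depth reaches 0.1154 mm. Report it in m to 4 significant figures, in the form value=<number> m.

value=117.6 m

The intermediates appear rounded — the computation maintains exact precision, and one last rounding, at four significant digits.
Hardness H = 713.0 HV × 9.807 MPa/HV = 6992 MPa = 6.992e+09 Pa.
Contact area A = 46.05 mm² = 4.605e-05 m².
Depth limit h_lim = 0.1154 mm = 1.154e-04 m.
Expressed in SI base units: W = 1352 N, H = 6.992e+09 Pa, K = 2.338e-04.
Allowed volume V_lim = h_lim·A = 1.154e-04 · 4.605e-05 = 5.314e-09 m³.
Life L = V_lim·H/(K·W) = 5.314e-09 · 6.992e+09 / (2.338e-04 · 1352) = 117.6 m.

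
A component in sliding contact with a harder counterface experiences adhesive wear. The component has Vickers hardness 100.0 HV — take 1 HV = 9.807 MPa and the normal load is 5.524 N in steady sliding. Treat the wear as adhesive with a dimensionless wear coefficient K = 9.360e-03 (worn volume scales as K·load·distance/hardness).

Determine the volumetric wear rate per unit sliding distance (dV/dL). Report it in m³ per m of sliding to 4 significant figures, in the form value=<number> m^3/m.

value=5.272e-11 m^3/m

The computation runs at full float precision, and intermediates are shown rounded — a lone final rounding: four significant digits.
Convert: Hardness H = 100.0 HV × 9.807 MPa/HV = 980.7 MPa = 9.807e+08 Pa.
In SI base units, W = 5.524 N, H = 9.807e+08 Pa, K = 9.360e-03.
Wear rate dV/dL = K·W/H — distance-free: 9.360e-03 · 5.524 / 9.807e+08 = 5.272e-11 m³/m.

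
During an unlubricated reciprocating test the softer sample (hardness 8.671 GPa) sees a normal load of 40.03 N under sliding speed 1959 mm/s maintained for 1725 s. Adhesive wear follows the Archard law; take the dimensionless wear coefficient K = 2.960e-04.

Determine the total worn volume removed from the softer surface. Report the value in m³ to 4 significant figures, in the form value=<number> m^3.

value=4.618e-09 m^3

Printed values are rounded; all working math keeps full precision; a single final rounding: 4 significant figures.
Sliding speed v = 1959 mm/s = 1.959 m/s. Distance L = v·t = 1.959 m/s × 1725 s = 3379 m.
Hardness H = 8.671 GPa = 8.671e+09 Pa.
In SI base units, W = 40.03 N, H = 8.671e+09 Pa, K = 2.960e-04.
Wear volume V = K·W·L/H = 2.960e-04 · 40.03 · 3379 / 8.671e+09 = 4.618e-09 m³.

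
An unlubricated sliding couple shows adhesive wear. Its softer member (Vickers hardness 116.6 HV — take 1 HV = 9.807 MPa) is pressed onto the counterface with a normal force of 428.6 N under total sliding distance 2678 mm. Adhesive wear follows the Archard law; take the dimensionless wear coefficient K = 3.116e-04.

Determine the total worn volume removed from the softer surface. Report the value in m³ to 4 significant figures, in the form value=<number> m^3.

All arithmetic runs at full precision. Intermediate values appear rounded, and a lone final rounding, at four significant digits.
Distance covered L = 2678 mm = 2.678 m.
Hardness H = 116.6 HV × 9.807 MPa/HV = 1143 MPa = 1.143e+09 Pa.
Working in SI base units: W = 428.6 N, H = 1.143e+09 Pa, K = 3.116e-04.
Wear volume V = K·W·L/H = 3.116e-04 · 428.6 · 2.678 / 1.143e+09 = 3.128e-10 m³.

value=3.128e-10 m^3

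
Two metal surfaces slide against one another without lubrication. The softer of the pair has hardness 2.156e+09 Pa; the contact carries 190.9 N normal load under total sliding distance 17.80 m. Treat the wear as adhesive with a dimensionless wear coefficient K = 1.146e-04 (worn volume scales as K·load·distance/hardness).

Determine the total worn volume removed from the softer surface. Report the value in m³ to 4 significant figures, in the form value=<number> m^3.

value=1.806e-10 m^3

The intermediates are displayed rounded — the computation runs at full float precision — rounded just once: 4 significant digits.
Expressed in SI base units: W = 190.9 N, H = 2.156e+09 Pa, K = 1.146e-04.
Archard volume V = K·W·L/H = 1.146e-04 · 190.9 · 17.80 / 2.156e+09 = 1.806e-10 m³.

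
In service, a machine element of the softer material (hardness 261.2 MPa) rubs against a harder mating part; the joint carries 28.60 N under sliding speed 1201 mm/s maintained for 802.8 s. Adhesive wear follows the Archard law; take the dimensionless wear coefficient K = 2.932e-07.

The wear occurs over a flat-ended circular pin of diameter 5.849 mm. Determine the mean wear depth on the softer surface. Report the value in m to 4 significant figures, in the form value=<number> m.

All arithmetic runs at exact precision — intermediates are shown rounded; rounded just once to four significant digits.
Convert: Sliding speed v = 1201 mm/s = 1.201 m/s. Distance L = v·t = 1.201 m/s × 802.8 s = 964.2 m.
Convert: Hardness H = 261.2 MPa = 2.612e+08 Pa.
Convert: Pin diameter d = 5.849 mm = 0.005849 m. Contact area A = π·d²/4 = π·(0.005849 m)²/4 = 2.687e-05 m².
Restated in SI base units: W = 28.60 N, H = 2.612e+08 Pa, K = 2.932e-07.
Archard volume V = K·W·L/H = 2.932e-07 · 28.60 · 964.2 / 2.612e+08 = 3.095e-11 m³.
Depth of wear h = V/A = 3.095e-11 / 2.687e-05 = 1.152e-06 m.

value=1.152e-06 m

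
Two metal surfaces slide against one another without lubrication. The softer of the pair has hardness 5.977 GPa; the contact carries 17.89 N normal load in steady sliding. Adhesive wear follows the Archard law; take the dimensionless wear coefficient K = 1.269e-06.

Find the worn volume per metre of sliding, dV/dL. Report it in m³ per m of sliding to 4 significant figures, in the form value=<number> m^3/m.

Every step holds full float precision. Quoted intermediates are rounded. Rounded just once, at 4 significant digits.
Convert: Hardness H = 5.977 GPa = 5.977e+09 Pa.
In SI base units, W = 17.89 N, H = 5.977e+09 Pa, K = 1.269e-06.
Rate of wear dV/dL = K·W/H (no L dependence): 1.269e-06 · 17.89 / 5.977e+09 = 3.798e-15 m³/m.

value=3.798e-15 m^3/m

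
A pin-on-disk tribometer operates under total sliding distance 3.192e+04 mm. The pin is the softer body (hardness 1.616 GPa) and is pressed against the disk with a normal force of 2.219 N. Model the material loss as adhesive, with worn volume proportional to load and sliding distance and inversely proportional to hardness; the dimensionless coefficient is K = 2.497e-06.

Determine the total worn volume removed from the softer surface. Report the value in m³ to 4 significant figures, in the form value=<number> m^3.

value=1.094e-13 m^3

The algebra runs at full precision; quoted intermediates are rounded, and rounded just once to four significant digits.
Distance L = 3.192e+04 mm = 31.92 m.
Hardness H = 1.616 GPa = 1.616e+09 Pa.
Expressed in SI base units: W = 2.219 N, H = 1.616e+09 Pa, K = 2.497e-06.
Worn volume V = K·W·L/H = 2.497e-06 · 2.219 · 31.92 / 1.616e+09 = 1.094e-13 m³.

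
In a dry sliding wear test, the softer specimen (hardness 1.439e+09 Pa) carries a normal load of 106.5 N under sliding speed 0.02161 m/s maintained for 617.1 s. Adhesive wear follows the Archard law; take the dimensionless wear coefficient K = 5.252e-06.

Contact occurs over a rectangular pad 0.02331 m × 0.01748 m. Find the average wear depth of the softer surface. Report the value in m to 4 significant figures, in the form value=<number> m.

value=1.272e-08 m

Quoted intermediates are rounded; the algebra carries full float precision; a single final rounding: four significant figures.
Convert: Sliding distance L = v·t = 0.02161 m/s × 617.1 s = 13.34 m.
Convert: Contact area A = 0.02331 m × 0.01748 m = 4.075e-04 m².
Restated in SI base units: W = 106.5 N, H = 1.439e+09 Pa, K = 5.252e-06.
Volume removed: V = K·W·L/H = 5.252e-06 · 106.5 · 13.34 / 1.439e+09 = 5.184e-12 m³.
Wear depth h = V/A = 5.184e-12 / 4.075e-04 = 1.272e-08 m.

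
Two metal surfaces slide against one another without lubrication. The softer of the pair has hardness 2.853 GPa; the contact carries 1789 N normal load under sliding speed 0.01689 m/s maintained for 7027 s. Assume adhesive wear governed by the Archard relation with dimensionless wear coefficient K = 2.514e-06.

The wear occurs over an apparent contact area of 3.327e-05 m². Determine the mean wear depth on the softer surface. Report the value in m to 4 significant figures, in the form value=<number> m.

Intermediate values are printed rounded. Each operation carries full precision; a single final rounding to four significant figures.
Path length L = v·t = 0.01689 m/s × 7027 s = 118.7 m.
Hardness H = 2.853 GPa = 2.853e+09 Pa.
Restated in SI base units: W = 1789 N, H = 2.853e+09 Pa, K = 2.514e-06.
By Archard's law, V = K·W·L/H = 2.514e-06 · 1789 · 118.7 / 2.853e+09 = 1.871e-10 m³.
Mean depth h = V/A = 1.871e-10 / 3.327e-05 = 5.624e-06 m.

value=5.624e-06 m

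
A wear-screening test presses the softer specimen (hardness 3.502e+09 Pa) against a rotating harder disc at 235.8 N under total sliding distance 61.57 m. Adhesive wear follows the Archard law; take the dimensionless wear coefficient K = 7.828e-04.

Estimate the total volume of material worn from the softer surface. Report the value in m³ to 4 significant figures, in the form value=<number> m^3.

The algebra holds full precision. Intermediates are displayed rounded; a lone final rounding: four significant figures.
Working in SI base units: W = 235.8 N, H = 3.502e+09 Pa, K = 7.828e-04.
Worn volume V = K·W·L/H = 7.828e-04 · 235.8 · 61.57 / 3.502e+09 = 3.245e-09 m³.

value=3.245e-09 m^3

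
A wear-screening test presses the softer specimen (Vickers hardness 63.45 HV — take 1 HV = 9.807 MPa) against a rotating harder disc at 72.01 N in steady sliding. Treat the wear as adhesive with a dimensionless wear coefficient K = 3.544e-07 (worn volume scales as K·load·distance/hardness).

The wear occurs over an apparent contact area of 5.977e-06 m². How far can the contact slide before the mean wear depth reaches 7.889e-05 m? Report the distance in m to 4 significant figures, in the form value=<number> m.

value=1.150e+04 m

Intermediates are displayed rounded, and each operation carries exact precision, and a single final rounding, at 4 significant figures.
Convert: Hardness H = 63.45 HV × 9.807 MPa/HV = 622.3 MPa = 6.223e+08 Pa.
As SI base values: W = 72.01 N, H = 6.223e+08 Pa, K = 3.544e-07.
Wearable volume V_lim = h_lim·A = 7.889e-05 · 5.977e-06 = 4.715e-10 m³.
So the life L = V_lim·H/(K·W) = 4.715e-10 · 6.223e+08 / (3.544e-07 · 72.01) = 1.150e+04 m.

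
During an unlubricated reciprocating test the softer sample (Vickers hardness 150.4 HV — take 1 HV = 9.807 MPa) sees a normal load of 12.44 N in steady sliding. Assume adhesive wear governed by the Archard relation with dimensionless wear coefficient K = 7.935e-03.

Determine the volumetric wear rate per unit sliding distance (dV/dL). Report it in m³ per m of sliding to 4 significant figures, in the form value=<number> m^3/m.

Each operation carries full float precision — intermediates appear rounded; one last rounding: four significant figures.
Hardness H = 150.4 HV × 9.807 MPa/HV = 1475 MPa = 1.475e+09 Pa.
Expressed in SI base units: W = 12.44 N, H = 1.475e+09 Pa, K = 7.935e-03.
Wear rate dV/dL = K·W/H — distance-free: 7.935e-03 · 12.44 / 1.475e+09 = 6.692e-11 m³/m.

value=6.692e-11 m^3/m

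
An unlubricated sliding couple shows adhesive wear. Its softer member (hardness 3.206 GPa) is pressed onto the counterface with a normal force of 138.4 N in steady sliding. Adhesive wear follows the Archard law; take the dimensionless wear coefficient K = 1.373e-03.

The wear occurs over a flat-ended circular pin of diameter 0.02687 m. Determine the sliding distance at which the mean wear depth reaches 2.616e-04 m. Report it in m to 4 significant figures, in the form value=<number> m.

value=2503 m

The algebra holds exact precision. Intermediates are displayed rounded — rounded just once: four significant digits.
Hardness H = 3.206 GPa = 3.206e+09 Pa.
Contact area A = π·d²/4 = π·(0.02687 m)²/4 = 5.671e-04 m².
SI base units throughout: W = 138.4 N, H = 3.206e+09 Pa, K = 1.373e-03.
Volume at the limit: V_lim = h_lim·A = 2.616e-04 · 5.671e-04 = 1.483e-07 m³.
So the life L = V_lim·H/(K·W) = 1.483e-07 · 3.206e+09 / (1.373e-03 · 138.4) = 2503 m.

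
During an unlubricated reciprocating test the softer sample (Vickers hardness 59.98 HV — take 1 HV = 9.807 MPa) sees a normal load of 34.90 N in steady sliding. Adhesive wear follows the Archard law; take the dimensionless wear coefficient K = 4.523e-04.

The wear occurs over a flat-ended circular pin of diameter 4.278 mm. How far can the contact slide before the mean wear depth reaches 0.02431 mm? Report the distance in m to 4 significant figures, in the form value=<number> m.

value=13.02 m

The computation maintains full precision. Intermediates are shown rounded; a lone final rounding: four significant digits.
Hardness H = 59.98 HV × 9.807 MPa/HV = 588.2 MPa = 5.882e+08 Pa.
Pin diameter d = 4.278 mm = 0.004278 m. Contact area A = π·d²/4 = π·(0.004278 m)²/4 = 1.437e-05 m².
Depth limit h_lim = 0.02431 mm = 2.431e-05 m.
In SI base units, W = 34.90 N, H = 5.882e+08 Pa, K = 4.523e-04.
Volume at the limit: V_lim = h_lim·A = 2.431e-05 · 1.437e-05 = 3.494e-10 m³.
Thus life L = V_lim·H/(K·W) = 3.494e-10 · 5.882e+08 / (4.523e-04 · 34.90) = 13.02 m.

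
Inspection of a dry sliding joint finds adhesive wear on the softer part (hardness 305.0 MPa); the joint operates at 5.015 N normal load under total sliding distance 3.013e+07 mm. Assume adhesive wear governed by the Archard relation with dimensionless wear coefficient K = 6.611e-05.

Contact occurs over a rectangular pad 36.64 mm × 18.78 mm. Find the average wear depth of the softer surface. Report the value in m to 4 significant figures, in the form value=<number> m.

Printed values are rounded; every step keeps full float precision — rounded once at the end: four significant figures.
Distance L = 3.013e+07 mm = 3.013e+04 m.
Hardness H = 305.0 MPa = 3.050e+08 Pa.
Pad sides 36.64 mm × 18.78 mm = 0.03664 m × 0.01878 m. Contact area A = 0.03664 m × 0.01878 m = 6.881e-04 m².
As SI base values: W = 5.015 N, H = 3.050e+08 Pa, K = 6.611e-05.
Apply Archard: V = K·W·L/H = 6.611e-05 · 5.015 · 3.013e+04 / 3.050e+08 = 3.275e-08 m³.
Mean depth h = V/A = 3.275e-08 / 6.881e-04 = 4.760e-05 m.

value=4.760e-05 m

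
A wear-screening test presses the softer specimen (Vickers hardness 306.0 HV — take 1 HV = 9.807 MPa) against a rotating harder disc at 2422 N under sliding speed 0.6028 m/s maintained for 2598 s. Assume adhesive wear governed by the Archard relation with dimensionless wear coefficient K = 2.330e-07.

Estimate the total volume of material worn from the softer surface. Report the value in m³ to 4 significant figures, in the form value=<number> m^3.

Intermediates are shown rounded. The algebra holds exact precision; one last rounding to 4 significant figures.
Convert: Total distance L = v·t = 0.6028 m/s × 2598 s = 1566 m.
Convert: Hardness H = 306.0 HV × 9.807 MPa/HV = 3001 MPa = 3.001e+09 Pa.
Collected in SI base units: W = 2422 N, H = 3.001e+09 Pa, K = 2.330e-07.
Wear volume V = K·W·L/H = 2.330e-07 · 2422 · 1566 / 3.001e+09 = 2.945e-10 m³.

value=2.945e-10 m^3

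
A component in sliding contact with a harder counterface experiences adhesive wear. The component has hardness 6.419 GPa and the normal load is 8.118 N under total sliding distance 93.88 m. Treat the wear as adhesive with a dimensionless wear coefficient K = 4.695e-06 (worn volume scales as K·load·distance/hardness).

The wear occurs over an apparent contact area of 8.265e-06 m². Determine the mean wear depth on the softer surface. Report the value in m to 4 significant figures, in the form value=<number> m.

Intermediate values are shown rounded, and the computation holds full float precision, and rounded once at the end to 4 significant figures.
Convert: Hardness H = 6.419 GPa = 6.419e+09 Pa.
Restated in SI base units: W = 8.118 N, H = 6.419e+09 Pa, K = 4.695e-06.
Volume removed: V = K·W·L/H = 4.695e-06 · 8.118 · 93.88 / 6.419e+09 = 5.574e-13 m³.
Depth h = V/A = 5.574e-13 / 8.265e-06 = 6.744e-08 m.

value=6.744e-08 m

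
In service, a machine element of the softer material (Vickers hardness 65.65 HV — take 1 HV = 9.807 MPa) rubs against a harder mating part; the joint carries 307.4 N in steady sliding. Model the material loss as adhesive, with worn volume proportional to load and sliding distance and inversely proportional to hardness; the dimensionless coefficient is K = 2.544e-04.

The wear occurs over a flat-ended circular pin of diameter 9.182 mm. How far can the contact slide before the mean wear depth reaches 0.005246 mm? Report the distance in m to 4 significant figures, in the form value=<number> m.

All arithmetic runs at full float precision, and the intermediates are printed rounded. Rounded once at the end, at four significant figures.
Hardness H = 65.65 HV × 9.807 MPa/HV = 643.8 MPa = 6.438e+08 Pa.
Pin diameter d = 9.182 mm = 0.009182 m. Contact area A = π·d²/4 = π·(0.009182 m)²/4 = 6.622e-05 m².
Depth limit h_lim = 0.005246 mm = 5.246e-06 m.
Collected in SI base units: W = 307.4 N, H = 6.438e+08 Pa, K = 2.544e-04.
Volume at the limit: V_lim = h_lim·A = 5.246e-06 · 6.622e-05 = 3.474e-10 m³.
So the life L = V_lim·H/(K·W) = 3.474e-10 · 6.438e+08 / (2.544e-04 · 307.4) = 2.860 m.

value=2.860 m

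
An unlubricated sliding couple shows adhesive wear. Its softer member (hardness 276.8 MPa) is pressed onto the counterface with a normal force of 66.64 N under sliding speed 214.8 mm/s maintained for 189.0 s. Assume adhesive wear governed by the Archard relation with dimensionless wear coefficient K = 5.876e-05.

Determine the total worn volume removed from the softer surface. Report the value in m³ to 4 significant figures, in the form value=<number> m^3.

value=5.743e-10 m^3

The intermediates are displayed rounded — each operation keeps exact precision. Rounded just once to 4 significant digits.
Sliding speed v = 214.8 mm/s = 0.2148 m/s. Total distance L = v·t = 0.2148 m/s × 189.0 s = 40.60 m.
Hardness H = 276.8 MPa = 2.768e+08 Pa.
Collected in SI base units: W = 66.64 N, H = 2.768e+08 Pa, K = 5.876e-05.
Archard volume V = K·W·L/H = 5.876e-05 · 66.64 · 40.60 / 2.768e+08 = 5.743e-10 m³.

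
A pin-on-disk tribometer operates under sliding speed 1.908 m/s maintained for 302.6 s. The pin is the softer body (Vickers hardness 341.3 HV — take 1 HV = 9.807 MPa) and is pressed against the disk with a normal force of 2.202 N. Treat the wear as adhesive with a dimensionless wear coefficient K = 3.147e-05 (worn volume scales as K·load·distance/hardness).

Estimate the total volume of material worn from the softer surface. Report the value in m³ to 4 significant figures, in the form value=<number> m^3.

value=1.195e-11 m^3

Intermediate values are displayed rounded — every step runs at full precision. Rounded once at the end: four significant figures.
The distance L = v·t = 1.908 m/s × 302.6 s = 577.4 m.
Hardness H = 341.3 HV × 9.807 MPa/HV = 3347 MPa = 3.347e+09 Pa.
In SI base units, W = 2.202 N, H = 3.347e+09 Pa, K = 3.147e-05.
Archard volume V = K·W·L/H = 3.147e-05 · 2.202 · 577.4 / 3.347e+09 = 1.195e-11 m³.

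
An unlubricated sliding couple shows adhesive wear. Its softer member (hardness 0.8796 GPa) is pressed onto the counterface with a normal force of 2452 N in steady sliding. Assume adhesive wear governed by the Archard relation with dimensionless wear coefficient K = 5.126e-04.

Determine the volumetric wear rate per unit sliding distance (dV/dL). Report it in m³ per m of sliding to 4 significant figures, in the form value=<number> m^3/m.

value=1.429e-09 m^3/m

Shown intermediates are rounded — all arithmetic carries exact precision, and one last rounding: 4 significant digits.
Convert: Hardness H = 0.8796 GPa = 8.796e+08 Pa.
In SI base units: W = 2452 N, H = 8.796e+08 Pa, K = 5.126e-04.
Rate of wear dV/dL = K·W/H: 5.126e-04 · 2452 / 8.796e+08 = 1.429e-09 m³/m.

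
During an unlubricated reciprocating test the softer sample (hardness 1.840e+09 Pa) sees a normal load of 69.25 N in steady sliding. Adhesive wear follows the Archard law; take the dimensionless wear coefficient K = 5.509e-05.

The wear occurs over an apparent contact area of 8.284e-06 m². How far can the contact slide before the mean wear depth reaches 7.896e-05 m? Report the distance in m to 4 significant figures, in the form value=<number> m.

value=315.5 m

The computation keeps full precision, and the intermediates are shown rounded. Rounded once at the end: 4 significant figures.
Expressed in SI base units: W = 69.25 N, H = 1.840e+09 Pa, K = 5.509e-05.
Wearable volume V_lim = h_lim·A = 7.896e-05 · 8.284e-06 = 6.541e-10 m³.
Sliding life L = V_lim·H/(K·W) = 6.541e-10 · 1.840e+09 / (5.509e-05 · 69.25) = 315.5 m.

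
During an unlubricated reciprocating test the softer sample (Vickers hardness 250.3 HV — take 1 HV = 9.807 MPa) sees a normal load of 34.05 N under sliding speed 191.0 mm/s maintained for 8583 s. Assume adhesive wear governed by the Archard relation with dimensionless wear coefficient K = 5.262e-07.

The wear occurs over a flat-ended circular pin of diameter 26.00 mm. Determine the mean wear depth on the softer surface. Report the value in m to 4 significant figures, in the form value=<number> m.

Each operation carries exact precision — the intermediates are printed rounded, and rounded once at the end, at four significant figures.
Convert: Sliding speed v = 191.0 mm/s = 0.1910 m/s. Total distance L = v·t = 0.1910 m/s × 8583 s = 1639 m.
Convert: Hardness H = 250.3 HV × 9.807 MPa/HV = 2455 MPa = 2.455e+09 Pa.
Convert: Pin diameter d = 26.00 mm = 0.02600 m. Contact area A = π·d²/4 = π·(0.02600 m)²/4 = 5.309e-04 m².
In SI base units: W = 34.05 N, H = 2.455e+09 Pa, K = 5.262e-07.
Archard relation: V = K·W·L/H = 5.262e-07 · 34.05 · 1639 / 2.455e+09 = 1.197e-11 m³.
Mean wear depth h = V/A = 1.197e-11 / 5.309e-04 = 2.254e-08 m.

value=2.254e-08 m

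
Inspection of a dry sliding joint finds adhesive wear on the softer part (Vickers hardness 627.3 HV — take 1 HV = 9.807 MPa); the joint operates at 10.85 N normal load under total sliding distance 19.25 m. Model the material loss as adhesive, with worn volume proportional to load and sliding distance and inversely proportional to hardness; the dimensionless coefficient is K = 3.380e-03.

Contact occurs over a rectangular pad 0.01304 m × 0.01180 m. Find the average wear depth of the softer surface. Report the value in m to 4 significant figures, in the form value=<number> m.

Intermediates appear rounded. The computation keeps full precision, and rounded just once to four significant figures.
Hardness H = 627.3 HV × 9.807 MPa/HV = 6152 MPa = 6.152e+09 Pa.
Contact area A = 0.01304 m × 0.01180 m = 1.539e-04 m².
Working in SI base units: W = 10.85 N, H = 6.152e+09 Pa, K = 3.380e-03.
Archard volume V = K·W·L/H = 3.380e-03 · 10.85 · 19.25 / 6.152e+09 = 1.148e-10 m³.
Average depth h = V/A = 1.148e-10 / 1.539e-04 = 7.458e-07 m.

value=7.458e-07 m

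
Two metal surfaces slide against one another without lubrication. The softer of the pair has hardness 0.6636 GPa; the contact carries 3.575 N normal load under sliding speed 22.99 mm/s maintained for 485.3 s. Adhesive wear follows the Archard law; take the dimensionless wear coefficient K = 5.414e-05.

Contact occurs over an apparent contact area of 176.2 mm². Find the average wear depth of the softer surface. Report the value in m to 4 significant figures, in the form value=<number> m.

value=1.847e-08 m

The intermediates are printed rounded, and all working math keeps full float precision; one last rounding to four significant digits.
Sliding speed v = 22.99 mm/s = 0.02299 m/s. Distance covered L = v·t = 0.02299 m/s × 485.3 s = 11.16 m.
Hardness H = 0.6636 GPa = 6.636e+08 Pa.
Contact area A = 176.2 mm² = 1.762e-04 m².
Restated in SI base units: W = 3.575 N, H = 6.636e+08 Pa, K = 5.414e-05.
Archard relation: V = K·W·L/H = 5.414e-05 · 3.575 · 11.16 / 6.636e+08 = 3.254e-12 m³.
Mean wear depth h = V/A = 3.254e-12 / 1.762e-04 = 1.847e-08 m.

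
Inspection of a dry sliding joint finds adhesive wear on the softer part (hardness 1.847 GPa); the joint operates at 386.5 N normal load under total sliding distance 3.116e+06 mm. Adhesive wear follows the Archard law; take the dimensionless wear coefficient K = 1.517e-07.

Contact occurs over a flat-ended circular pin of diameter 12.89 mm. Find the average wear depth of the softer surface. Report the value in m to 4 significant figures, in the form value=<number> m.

value=7.580e-07 m

The algebra maintains exact precision — intermediates are printed rounded — a single final rounding, at four significant digits.
Total distance L = 3.116e+06 mm = 3116 m.
Hardness H = 1.847 GPa = 1.847e+09 Pa.
Pin diameter d = 12.89 mm = 0.01289 m. Contact area A = π·d²/4 = π·(0.01289 m)²/4 = 1.305e-04 m².
SI base units throughout: W = 386.5 N, H = 1.847e+09 Pa, K = 1.517e-07.
The Archard volume V = K·W·L/H = 1.517e-07 · 386.5 · 3116 / 1.847e+09 = 9.892e-11 m³.
Depth of wear h = V/A = 9.892e-11 / 1.305e-04 = 7.580e-07 m.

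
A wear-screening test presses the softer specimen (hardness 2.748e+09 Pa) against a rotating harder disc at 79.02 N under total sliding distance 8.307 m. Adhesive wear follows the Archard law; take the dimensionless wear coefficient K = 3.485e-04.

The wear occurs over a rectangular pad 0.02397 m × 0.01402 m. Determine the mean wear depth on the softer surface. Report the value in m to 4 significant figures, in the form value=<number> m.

The intermediates are displayed rounded — the computation holds exact precision; rounded once at the end: four significant digits.
Convert: Contact area A = 0.02397 m × 0.01402 m = 3.361e-04 m².
In SI base units, W = 79.02 N, H = 2.748e+09 Pa, K = 3.485e-04.
The Archard volume V = K·W·L/H = 3.485e-04 · 79.02 · 8.307 / 2.748e+09 = 8.325e-11 m³.
Depth of wear h = V/A = 8.325e-11 / 3.361e-04 = 2.477e-07 m.

value=2.477e-07 m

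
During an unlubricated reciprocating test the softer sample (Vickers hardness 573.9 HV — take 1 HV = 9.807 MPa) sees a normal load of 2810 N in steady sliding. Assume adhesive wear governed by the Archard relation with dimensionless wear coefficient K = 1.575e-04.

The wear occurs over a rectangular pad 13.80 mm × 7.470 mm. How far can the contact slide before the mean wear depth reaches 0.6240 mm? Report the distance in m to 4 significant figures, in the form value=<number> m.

value=818.0 m

All working math runs at exact precision. Intermediate values are displayed rounded — a single final rounding to 4 significant figures.
Convert: Hardness H = 573.9 HV × 9.807 MPa/HV = 5628 MPa = 5.628e+09 Pa.
Convert: Pad sides 13.80 mm × 7.470 mm = 0.01380 m × 0.007470 m. Contact area A = 0.01380 m × 0.007470 m = 1.031e-04 m².
Convert: Depth limit h_lim = 0.6240 mm = 6.240e-04 m.
In SI base units, W = 2810 N, H = 5.628e+09 Pa, K = 1.575e-04.
Allowed volume V_lim = h_lim·A = 6.240e-04 · 1.031e-04 = 6.433e-08 m³.
So the life L = V_lim·H/(K·W) = 6.433e-08 · 5.628e+09 / (1.575e-04 · 2810) = 818.0 m.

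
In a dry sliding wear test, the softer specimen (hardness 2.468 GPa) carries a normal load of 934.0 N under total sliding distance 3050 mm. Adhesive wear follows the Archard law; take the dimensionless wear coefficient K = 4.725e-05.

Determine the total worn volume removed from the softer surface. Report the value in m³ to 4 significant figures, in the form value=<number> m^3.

value=5.454e-11 m^3

All working math maintains full precision, and the intermediates appear rounded — a lone final rounding to four significant figures.
Path length L = 3050 mm = 3.050 m.
Hardness H = 2.468 GPa = 2.468e+09 Pa.
Working in SI base units: W = 934.0 N, H = 2.468e+09 Pa, K = 4.725e-05.
Wear volume V = K·W·L/H = 4.725e-05 · 934.0 · 3.050 / 2.468e+09 = 5.454e-11 m³.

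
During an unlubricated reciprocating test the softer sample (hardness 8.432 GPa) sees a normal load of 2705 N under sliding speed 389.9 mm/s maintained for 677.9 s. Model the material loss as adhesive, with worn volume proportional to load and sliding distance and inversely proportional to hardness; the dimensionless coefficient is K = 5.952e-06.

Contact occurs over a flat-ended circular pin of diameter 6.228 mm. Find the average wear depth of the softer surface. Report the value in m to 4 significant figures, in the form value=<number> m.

Displayed values are rounded, and every step runs at exact precision. Rounded once at the end to four significant figures.
Convert: Sliding speed v = 389.9 mm/s = 0.3899 m/s. The distance L = v·t = 0.3899 m/s × 677.9 s = 264.3 m.
Convert: Hardness H = 8.432 GPa = 8.432e+09 Pa.
Convert: Pin diameter d = 6.228 mm = 0.006228 m. Contact area A = π·d²/4 = π·(0.006228 m)²/4 = 3.046e-05 m².
In SI base units: W = 2705 N, H = 8.432e+09 Pa, K = 5.952e-06.
Volume removed: V = K·W·L/H = 5.952e-06 · 2705 · 264.3 / 8.432e+09 = 5.047e-10 m³.
Mean depth h = V/A = 5.047e-10 / 3.046e-05 = 1.657e-05 m.

value=1.657e-05 m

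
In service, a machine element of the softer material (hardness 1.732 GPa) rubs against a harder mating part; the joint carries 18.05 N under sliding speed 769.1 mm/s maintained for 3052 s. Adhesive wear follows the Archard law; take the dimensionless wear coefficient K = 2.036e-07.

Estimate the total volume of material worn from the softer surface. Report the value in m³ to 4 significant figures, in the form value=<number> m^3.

Intermediate values are shown rounded; all working math holds full float precision, and a lone final rounding to four significant digits.
Sliding speed v = 769.1 mm/s = 0.7691 m/s. Total distance L = v·t = 0.7691 m/s × 3052 s = 2347 m.
Hardness H = 1.732 GPa = 1.732e+09 Pa.
In SI base units: W = 18.05 N, H = 1.732e+09 Pa, K = 2.036e-07.
Archard volume V = K·W·L/H = 2.036e-07 · 18.05 · 2347 / 1.732e+09 = 4.981e-12 m³.

value=4.981e-12 m^3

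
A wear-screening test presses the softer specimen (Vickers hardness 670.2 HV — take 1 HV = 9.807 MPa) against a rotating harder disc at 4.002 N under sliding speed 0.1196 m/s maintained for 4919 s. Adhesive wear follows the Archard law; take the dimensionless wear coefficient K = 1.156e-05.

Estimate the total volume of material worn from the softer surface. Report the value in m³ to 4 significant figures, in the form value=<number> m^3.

The intermediates are shown rounded, and the algebra maintains full float precision. Rounded just once, at four significant figures.
Convert: Distance covered L = v·t = 0.1196 m/s × 4919 s = 588.3 m.
Convert: Hardness H = 670.2 HV × 9.807 MPa/HV = 6573 MPa = 6.573e+09 Pa.
Collected in SI base units: W = 4.002 N, H = 6.573e+09 Pa, K = 1.156e-05.
By Archard's law, V = K·W·L/H = 1.156e-05 · 4.002 · 588.3 / 6.573e+09 = 4.141e-12 m³.

value=4.141e-12 m^3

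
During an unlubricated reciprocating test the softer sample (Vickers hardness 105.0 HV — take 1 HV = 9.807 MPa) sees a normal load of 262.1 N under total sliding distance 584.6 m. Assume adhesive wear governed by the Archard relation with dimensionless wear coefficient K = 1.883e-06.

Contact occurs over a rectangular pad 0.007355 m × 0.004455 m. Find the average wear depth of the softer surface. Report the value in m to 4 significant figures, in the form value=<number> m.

The algebra holds exact precision, and shown intermediates are rounded. Rounded once at the end, at four significant digits.
Convert: Hardness H = 105.0 HV × 9.807 MPa/HV = 1030 MPa = 1.030e+09 Pa.
Convert: Contact area A = 0.007355 m × 0.004455 m = 3.277e-05 m².
In SI base units: W = 262.1 N, H = 1.030e+09 Pa, K = 1.883e-06.
Wear volume V = K·W·L/H = 1.883e-06 · 262.1 · 584.6 / 1.030e+09 = 2.802e-10 m³.
Wear depth h = V/A = 2.802e-10 / 3.277e-05 = 8.551e-06 m.

value=8.551e-06 m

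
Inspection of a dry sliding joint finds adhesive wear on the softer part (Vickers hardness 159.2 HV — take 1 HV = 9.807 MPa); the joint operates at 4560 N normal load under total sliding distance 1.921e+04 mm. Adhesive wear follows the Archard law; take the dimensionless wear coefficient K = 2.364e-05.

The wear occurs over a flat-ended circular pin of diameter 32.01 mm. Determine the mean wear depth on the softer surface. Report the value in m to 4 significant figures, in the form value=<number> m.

value=1.648e-06 m

Intermediate values appear rounded. The algebra maintains full precision — rounded just once to four significant figures.
Distance covered L = 1.921e+04 mm = 19.21 m.
Hardness H = 159.2 HV × 9.807 MPa/HV = 1561 MPa = 1.561e+09 Pa.
Pin diameter d = 32.01 mm = 0.03201 m. Contact area A = π·d²/4 = π·(0.03201 m)²/4 = 8.048e-04 m².
Expressed in SI base units: W = 4560 N, H = 1.561e+09 Pa, K = 2.364e-05.
By Archard's law, V = K·W·L/H = 2.364e-05 · 4560 · 19.21 / 1.561e+09 = 1.326e-09 m³.
Mean wear depth h = V/A = 1.326e-09 / 8.048e-04 = 1.648e-06 m.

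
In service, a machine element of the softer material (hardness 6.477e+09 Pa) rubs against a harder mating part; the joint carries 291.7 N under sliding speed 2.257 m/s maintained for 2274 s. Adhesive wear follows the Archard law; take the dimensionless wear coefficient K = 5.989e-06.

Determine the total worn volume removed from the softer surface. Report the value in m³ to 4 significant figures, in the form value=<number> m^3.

Every step carries full precision; intermediates are printed rounded; rounded once at the end, at 4 significant figures.
Total distance L = v·t = 2.257 m/s × 2274 s = 5132 m.
Collected in SI base units: W = 291.7 N, H = 6.477e+09 Pa, K = 5.989e-06.
By Archard's law, V = K·W·L/H = 5.989e-06 · 291.7 · 5132 / 6.477e+09 = 1.384e-09 m³.

value=1.384e-09 m^3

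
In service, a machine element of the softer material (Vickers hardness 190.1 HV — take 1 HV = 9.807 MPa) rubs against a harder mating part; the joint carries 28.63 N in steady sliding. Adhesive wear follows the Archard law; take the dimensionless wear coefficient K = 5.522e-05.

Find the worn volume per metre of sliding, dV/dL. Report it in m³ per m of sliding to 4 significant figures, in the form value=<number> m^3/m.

value=8.480e-13 m^3/m

All arithmetic carries exact precision, and quoted intermediates are rounded, and a lone final rounding, at 4 significant figures.
Convert: Hardness H = 190.1 HV × 9.807 MPa/HV = 1864 MPa = 1.864e+09 Pa.
In SI base units: W = 28.63 N, H = 1.864e+09 Pa, K = 5.522e-05.
Sliding wear rate dV/dL = K·W/H (no L dependence): 5.522e-05 · 28.63 / 1.864e+09 = 8.480e-13 m³/m.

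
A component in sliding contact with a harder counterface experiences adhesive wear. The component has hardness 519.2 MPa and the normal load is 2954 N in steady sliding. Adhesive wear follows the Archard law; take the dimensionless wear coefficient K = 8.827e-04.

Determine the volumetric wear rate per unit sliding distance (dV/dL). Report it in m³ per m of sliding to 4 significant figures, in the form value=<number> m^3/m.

value=5.022e-09 m^3/m

The intermediates are displayed rounded; each operation runs at full precision. Rounded just once, at four significant digits.
Convert: Hardness H = 519.2 MPa = 5.192e+08 Pa.
Collected in SI base units: W = 2954 N, H = 5.192e+08 Pa, K = 8.827e-04.
Sliding wear rate dV/dL = K·W/H — distance-free: 8.827e-04 · 2954 / 5.192e+08 = 5.022e-09 m³/m.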